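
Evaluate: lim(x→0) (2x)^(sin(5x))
This is an exponential indeterminate form.

For exponential indeterminate forms, take the natural log:
  Let L = lim(x→0) (2x)^(sin(5x))
  Then ln(L) = lim(x→0) [exponent × ln(base)]
  Evaluate using L'Hôpital or standard limits, then exponentiate.
  L = 1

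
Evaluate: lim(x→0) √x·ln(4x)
This is a 0·∞ indeterminate form.

Rewrite 0·∞ as a quotient (0/0 or ∞/∞ form), then apply L'Hôpital's rule:
  lim(x→0) √x·ln(4x) = 0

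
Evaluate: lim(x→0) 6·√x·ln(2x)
This is a 0·∞ indeterminate form.

Rewrite 0·∞ as a quotient (0/0 or ∞/∞ form), then apply L'Hôpital's rule:
  lim(x→0) 6·√x·ln(2x) = 0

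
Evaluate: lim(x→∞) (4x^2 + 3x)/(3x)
This is an ∞/∞ indeterminate form.

Apply L'Hôpital's rule: differentiate numerator and denominator separately.
  f(x) = 4·x^2 + 3·x   ⇒   f'(x) = 8·x + 3
  g(x) = 3·x   ⇒   g'(x) = 3
  lim(x→∞) f'(x)/g'(x) = lim(x→∞) (8·x + 3)/(3)
  = ∞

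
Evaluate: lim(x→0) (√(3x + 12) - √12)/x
This is a standard limit.

Factor or rationalize the expression:
  lim(x→0) (√(3x + 12) - √12)/x = sqrt(3)/4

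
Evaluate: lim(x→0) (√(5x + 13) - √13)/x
This is a standard limit.

Factor or rationalize the expression:
  lim(x→0) (√(5x + 13) - √13)/x = 5·sqrt(13)/26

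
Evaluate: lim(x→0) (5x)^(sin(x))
This is an exponential indeterminate form.

For exponential indeterminate forms, take the natural log:
  Let L = lim(x→0) (5x)^(sin(x))
  Then ln(L) = lim(x→0) [exponent × ln(base)]
  Evaluate using L'Hôpital or standard limits, then exponentiate.
  L = 1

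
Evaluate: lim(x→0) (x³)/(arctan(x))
This is a 0/0 indeterminate form.

Apply L'Hôpital's rule: differentiate numerator and denominator separately.
  f(x) = x^3   ⇒   f'(x) = 3·x^2
  g(x) = atan(x)   ⇒   g'(x) = 1/(x^2 + 1)
  lim(x→0) f'(x)/g'(x) = lim(x→0) (3·x^2)/(1/(x^2 + 1))
  = 0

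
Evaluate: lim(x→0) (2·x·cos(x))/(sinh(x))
This is a 0/0 indeterminate form.

Apply L'Hôpital's rule: differentiate numerator and denominator separately.
  f(x) = 2·x·cos(x)   ⇒   f'(x) = -2·x·sin(x) + 2·cos(x)
  g(x) = sinh(x)   ⇒   g'(x) = cosh(x)
  lim(x→0) f'(x)/g'(x) = lim(x→0) (-2·x·sin(x) + 2·cos(x))/(cosh(x))
  = 2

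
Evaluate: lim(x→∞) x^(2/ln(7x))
This is an exponential indeterminate form.

For exponential indeterminate forms, take the natural log:
  Let L = lim(x→∞) x^(2/ln(7x))
  Then ln(L) = lim(x→∞) [exponent × ln(base)]
  Evaluate using L'Hôpital or standard limits, then exponentiate.
  L = e²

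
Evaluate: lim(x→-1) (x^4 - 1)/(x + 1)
This is a standard limit.

Factor or rationalize the expression:
  lim(x→-1) (x^4 - 1)/(x + 1) = -4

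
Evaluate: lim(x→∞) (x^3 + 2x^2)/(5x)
This is an ∞/∞ indeterminate form.

Apply L'Hôpital's rule: differentiate numerator and denominator separately.
  f(x) = x^3 + 2·x^2   ⇒   f'(x) = 3·x^2 + 4·x
  g(x) = 5·x   ⇒   g'(x) = 5
  lim(x→∞) f'(x)/g'(x) = lim(x→∞) (3·x^2 + 4·x)/(5)
  = ∞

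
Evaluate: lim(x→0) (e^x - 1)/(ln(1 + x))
This is a 0/0 indeterminate form.

Apply L'Hôpital's rule: differentiate numerator and denominator separately.
  f(x) = e^(x) - 1   ⇒   f'(x) = e^(x)
  g(x) = ln(x + 1)   ⇒   g'(x) = 1/(x + 1)
  lim(x→0) f'(x)/g'(x) = lim(x→0) (e^(x))/(1/(x + 1))
  = 1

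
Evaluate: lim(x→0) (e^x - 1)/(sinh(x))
This is a 0/0 indeterminate form.

Apply L'Hôpital's rule: differentiate numerator and denominator separately.
  f(x) = e^(x) - 1   ⇒   f'(x) = e^(x)
  g(x) = sinh(x)   ⇒   g'(x) = cosh(x)
  lim(x→0) f'(x)/g'(x) = lim(x→0) (e^(x))/(cosh(x))
  = 1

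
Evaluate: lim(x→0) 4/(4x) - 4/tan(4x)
This is an ∞-∞ indeterminate form.

Combine fractions or rationalize to convert ∞-∞ to 0/0 form:
  lim(x→0) 4/(4x) - 4/tan(4x) = 0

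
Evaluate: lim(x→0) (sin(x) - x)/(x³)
This is a 0/0 indeterminate form.

Apply L'Hôpital's rule: differentiate numerator and denominator separately.
  f(x) = -x + sin(x)   ⇒   f'(x) = cos(x) - 1
  g(x) = x^3   ⇒   g'(x) = 3·x^2
  lim(x→0) f'(x)/g'(x) = lim(x→0) (cos(x) - 1)/(3·x^2)
  = -1/6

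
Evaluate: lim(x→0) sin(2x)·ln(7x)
This is a 0·∞ indeterminate form.

Rewrite 0·∞ as a quotient (0/0 or ∞/∞ form), then apply L'Hôpital's rule:
  lim(x→0) sin(2x)·ln(7x) = 0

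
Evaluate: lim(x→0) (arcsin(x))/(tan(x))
This is a 0/0 indeterminate form.

Apply L'Hôpital's rule: differentiate numerator and denominator separately.
  f(x) = asin(x)   ⇒   f'(x) = 1/sqrt(1 - x^2)
  g(x) = tan(x)   ⇒   g'(x) = tan(x)^2 + 1
  lim(x→0) f'(x)/g'(x) = lim(x→0) (1/sqrt(1 - x^2))/(tan(x)^2 + 1)
  = 1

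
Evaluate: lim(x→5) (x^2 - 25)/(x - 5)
This is a standard limit.

Factor or rationalize the expression:
  lim(x→5) (x^2 - 25)/(x - 5) = 10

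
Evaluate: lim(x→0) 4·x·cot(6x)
This is a 0·∞ indeterminate form.

Rewrite 0·∞ as a quotient (0/0 or ∞/∞ form), then apply L'Hôpital's rule:
  lim(x→0) 4·x·cot(6x) = 2/3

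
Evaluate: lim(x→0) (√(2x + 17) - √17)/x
This is a standard limit.

Factor or rationalize the expression:
  lim(x→0) (√(2x + 17) - √17)/x = sqrt(17)/17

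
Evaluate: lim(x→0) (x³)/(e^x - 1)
This is a 0/0 indeterminate form.

Apply L'Hôpital's rule: differentiate numerator and denominator separately.
  f(x) = x^3   ⇒   f'(x) = 3·x^2
  g(x) = e^(x) - 1   ⇒   g'(x) = e^(x)
  lim(x→0) f'(x)/g'(x) = lim(x→0) (3·x^2)/(e^(x))
  = 0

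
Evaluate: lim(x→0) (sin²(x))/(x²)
This is a 0/0 indeterminate form.

Apply L'Hôpital's rule: differentiate numerator and denominator separately.
  f(x) = sin(x)^2   ⇒   f'(x) = 2·sin(x)·cos(x)
  g(x) = x^2   ⇒   g'(x) = 2·x
  lim(x→0) f'(x)/g'(x) = lim(x→0) (2·sin(x)·cos(x))/(2·x)
  = 1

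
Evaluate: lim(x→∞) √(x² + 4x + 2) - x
This is an ∞-∞ indeterminate form.

Combine fractions or rationalize to convert ∞-∞ to 0/0 form:
  lim(x→∞) √(x² + 4x + 2) - x = 2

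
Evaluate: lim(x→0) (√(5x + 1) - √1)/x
This is a standard limit.

Factor or rationalize the expression:
  lim(x→0) (√(5x + 1) - √1)/x = 5/2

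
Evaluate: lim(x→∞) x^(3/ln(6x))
This is an exponential indeterminate form.

For exponential indeterminate forms, take the natural log:
  Let L = lim(x→∞) x^(3/ln(6x))
  Then ln(L) = lim(x→∞) [exponent × ln(base)]
  Evaluate using L'Hôpital or standard limits, then exponentiate.
  L = e^(3)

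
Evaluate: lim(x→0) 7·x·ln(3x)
This is a 0·∞ indeterminate form.

Rewrite 0·∞ as a quotient (0/0 or ∞/∞ form), then apply L'Hôpital's rule:
  lim(x→0) 7·x·ln(3x) = 0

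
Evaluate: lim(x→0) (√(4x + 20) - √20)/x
This is a standard limit.

Factor or rationalize the expression:
  lim(x→0) (√(4x + 20) - √20)/x = sqrt(5)/5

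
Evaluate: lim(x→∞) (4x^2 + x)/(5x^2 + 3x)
This is an ∞/∞ indeterminate form.

Apply L'Hôpital's rule: differentiate numerator and denominator separately.
  f(x) = 4·x^2 + x   ⇒   f'(x) = 8·x + 1
  g(x) = 5·x^2 + 3·x   ⇒   g'(x) = 10·x + 3
  lim(x→∞) f'(x)/g'(x) = lim(x→∞) (8·x + 1)/(10·x + 3)
  = 4/5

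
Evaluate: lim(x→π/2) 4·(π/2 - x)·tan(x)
This is a 0·∞ indeterminate form.

Rewrite 0·∞ as a quotient (0/0 or ∞/∞ form), then apply L'Hôpital's rule:
  lim(x→π/2) 4·(π/2 - x)·tan(x) = 4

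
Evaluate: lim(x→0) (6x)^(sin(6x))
This is an exponential indeterminate form.

For exponential indeterminate forms, take the natural log:
  Let L = lim(x→0) (6x)^(sin(6x))
  Then ln(L) = lim(x→0) [exponent × ln(base)]
  Evaluate using L'Hôpital or standard limits, then exponentiate.
  L = 1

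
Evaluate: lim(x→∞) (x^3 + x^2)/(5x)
This is an ∞/∞ indeterminate form.

Apply L'Hôpital's rule: differentiate numerator and denominator separately.
  f(x) = x^3 + x^2   ⇒   f'(x) = 3·x^2 + 2·x
  g(x) = 5·x   ⇒   g'(x) = 5
  lim(x→∞) f'(x)/g'(x) = lim(x→∞) (3·x^2 + 2·x)/(5)
  = ∞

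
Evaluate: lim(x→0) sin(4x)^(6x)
This is an exponential indeterminate form.

For exponential indeterminate forms, take the natural log:
  Let L = lim(x→0) sin(4x)^(6x)
  Then ln(L) = lim(x→0) [exponent × ln(base)]
  Evaluate using L'Hôpital or standard limits, then exponentiate.
  L = 1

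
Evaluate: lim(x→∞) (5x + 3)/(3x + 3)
This is an ∞/∞ indeterminate form.

Apply L'Hôpital's rule: differentiate numerator and denominator separately.
  f(x) = 5·x + 3   ⇒   f'(x) = 5
  g(x) = 3·x + 3   ⇒   g'(x) = 3
  lim(x→∞) f'(x)/g'(x) = lim(x→∞) (5)/(3)
  = 5/3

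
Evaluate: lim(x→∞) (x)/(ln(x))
This is an ∞/∞ indeterminate form.

Apply L'Hôpital's rule: differentiate numerator and denominator separately.
  f(x) = x   ⇒   f'(x) = 1
  g(x) = ln(x)   ⇒   g'(x) = 1/x
  lim(x→∞) f'(x)/g'(x) = lim(x→∞) (1)/(1/x)
  = ∞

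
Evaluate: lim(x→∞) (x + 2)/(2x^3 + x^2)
This is an ∞/∞ indeterminate form.

Apply L'Hôpital's rule: differentiate numerator and denominator separately.
  f(x) = x + 2   ⇒   f'(x) = 1
  g(x) = 2·x^3 + x^2   ⇒   g'(x) = 6·x^2 + 2·x
  lim(x→∞) f'(x)/g'(x) = lim(x→∞) (1)/(6·x^2 + 2·x)
  = 0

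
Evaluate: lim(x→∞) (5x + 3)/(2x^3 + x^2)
This is an ∞/∞ indeterminate form.

Apply L'Hôpital's rule: differentiate numerator and denominator separately.
  f(x) = 5·x + 3   ⇒   f'(x) = 5
  g(x) = 2·x^3 + x^2   ⇒   g'(x) = 6·x^2 + 2·x
  lim(x→∞) f'(x)/g'(x) = lim(x→∞) (5)/(6·x^2 + 2·x)
  = 0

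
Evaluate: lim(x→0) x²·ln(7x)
This is a 0·∞ indeterminate form.

Rewrite 0·∞ as a quotient (0/0 or ∞/∞ form), then apply L'Hôpital's rule:
  lim(x→0) x²·ln(7x) = 0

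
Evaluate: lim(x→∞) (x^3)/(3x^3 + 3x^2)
This is an ∞/∞ indeterminate form.

Apply L'Hôpital's rule: differentiate numerator and denominator separately.
  f(x) = x^3   ⇒   f'(x) = 3·x^2
  g(x) = 3·x^3 + 3·x^2   ⇒   g'(x) = 9·x^2 + 6·x
  lim(x→∞) f'(x)/g'(x) = lim(x→∞) (3·x^2)/(9·x^2 + 6·x)
  = 1/3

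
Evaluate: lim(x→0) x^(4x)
This is an exponential indeterminate form.

For exponential indeterminate forms, take the natural log:
  Let L = lim(x→0) x^(4x)
  Then ln(L) = lim(x→0) [exponent × ln(base)]
  Evaluate using L'Hôpital or standard limits, then exponentiate.
  L = 1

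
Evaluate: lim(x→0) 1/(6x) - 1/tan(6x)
This is an ∞-∞ indeterminate form.

Combine fractions or rationalize to convert ∞-∞ to 0/0 form:
  lim(x→0) 1/(6x) - 1/tan(6x) = 0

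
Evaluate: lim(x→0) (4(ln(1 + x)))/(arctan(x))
This is a 0/0 indeterminate form.

Apply L'Hôpital's rule: differentiate numerator and denominator separately.
  f(x) = 4·ln(x + 1)   ⇒   f'(x) = 4/(x + 1)
  g(x) = atan(x)   ⇒   g'(x) = 1/(x^2 + 1)
  lim(x→0) f'(x)/g'(x) = lim(x→0) (4/(x + 1))/(1/(x^2 + 1))
  = 4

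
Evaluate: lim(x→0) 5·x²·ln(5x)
This is a 0·∞ indeterminate form.

Rewrite 0·∞ as a quotient (0/0 or ∞/∞ form), then apply L'Hôpital's rule:
  lim(x→0) 5·x²·ln(5x) = 0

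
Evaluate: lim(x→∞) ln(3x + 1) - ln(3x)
This is an ∞-∞ indeterminate form.

Combine fractions or rationalize to convert ∞-∞ to 0/0 form:
  lim(x→∞) ln(3x + 1) - ln(3x) = 0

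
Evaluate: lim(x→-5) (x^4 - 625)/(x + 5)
This is a standard limit.

Factor or rationalize the expression:
  lim(x→-5) (x^4 - 625)/(x + 5) = -500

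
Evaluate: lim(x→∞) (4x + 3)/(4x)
This is an ∞/∞ indeterminate form.

Apply L'Hôpital's rule: differentiate numerator and denominator separately.
  f(x) = 4·x + 3   ⇒   f'(x) = 4
  g(x) = 4·x   ⇒   g'(x) = 4
  lim(x→∞) f'(x)/g'(x) = lim(x→∞) (4)/(4)
  = 1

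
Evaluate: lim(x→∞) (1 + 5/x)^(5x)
This is an exponential indeterminate form.

For exponential indeterminate forms, take the natural log:
  Let L = lim(x→∞) (1 + 5/x)^(5x)
  Then ln(L) = lim(x→∞) [exponent × ln(base)]
  Evaluate using L'Hôpital or standard limits, then exponentiate.
  L = e^(25)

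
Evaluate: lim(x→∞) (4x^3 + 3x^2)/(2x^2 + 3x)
This is an ∞/∞ indeterminate form.

Apply L'Hôpital's rule: differentiate numerator and denominator separately.
  f(x) = 4·x^3 + 3·x^2   ⇒   f'(x) = 12·x^2 + 6·x
  g(x) = 2·x^2 + 3·x   ⇒   g'(x) = 4·x + 3
  lim(x→∞) f'(x)/g'(x) = lim(x→∞) (12·x^2 + 6·x)/(4·x + 3)
  = ∞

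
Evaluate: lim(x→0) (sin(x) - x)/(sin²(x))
This is a 0/0 indeterminate form.

Apply L'Hôpital's rule: differentiate numerator and denominator separately.
  f(x) = -x + sin(x)   ⇒   f'(x) = cos(x) - 1
  g(x) = sin(x)^2   ⇒   g'(x) = 2·sin(x)·cos(x)
  lim(x→0) f'(x)/g'(x) = lim(x→0) (cos(x) - 1)/(2·sin(x)·cos(x))
  = 0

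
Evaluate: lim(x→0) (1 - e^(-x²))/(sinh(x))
This is a 0/0 indeterminate form.

Apply L'Hôpital's rule: differentiate numerator and denominator separately.
  f(x) = 1 - e^(-x^2)   ⇒   f'(x) = 2·x·e^(-x^2)
  g(x) = sinh(x)   ⇒   g'(x) = cosh(x)
  lim(x→0) f'(x)/g'(x) = lim(x→0) (2·x·e^(-x^2))/(cosh(x))
  = 0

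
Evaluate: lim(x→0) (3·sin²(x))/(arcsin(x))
This is a 0/0 indeterminate form.

Apply L'Hôpital's rule: differentiate numerator and denominator separately.
  f(x) = 3·sin(x)^2   ⇒   f'(x) = 6·sin(x)·cos(x)
  g(x) = asin(x)   ⇒   g'(x) = 1/sqrt(1 - x^2)
  lim(x→0) f'(x)/g'(x) = lim(x→0) (6·sin(x)·cos(x))/(1/sqrt(1 - x^2))
  = 0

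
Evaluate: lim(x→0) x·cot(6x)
This is a 0·∞ indeterminate form.

Rewrite 0·∞ as a quotient (0/0 or ∞/∞ form), then apply L'Hôpital's rule:
  lim(x→0) x·cot(6x) = 1/6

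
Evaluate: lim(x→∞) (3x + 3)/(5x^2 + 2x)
This is an ∞/∞ indeterminate form.

Apply L'Hôpital's rule: differentiate numerator and denominator separately.
  f(x) = 3·x + 3   ⇒   f'(x) = 3
  g(x) = 5·x^2 + 2·x   ⇒   g'(x) = 10·x + 2
  lim(x→∞) f'(x)/g'(x) = lim(x→∞) (3)/(10·x + 2)
  = 0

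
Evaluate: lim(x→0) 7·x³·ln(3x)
This is a 0·∞ indeterminate form.

Rewrite 0·∞ as a quotient (0/0 or ∞/∞ form), then apply L'Hôpital's rule:
  lim(x→0) 7·x³·ln(3x) = 0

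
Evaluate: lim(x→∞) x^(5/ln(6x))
This is an exponential indeterminate form.

For exponential indeterminate forms, take the natural log:
  Let L = lim(x→∞) x^(5/ln(6x))
  Then ln(L) = lim(x→∞) [exponent × ln(base)]
  Evaluate using L'Hôpital or standard limits, then exponentiate.
  L = e^(5)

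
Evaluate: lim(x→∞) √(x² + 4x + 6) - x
This is an ∞-∞ indeterminate form.

Combine fractions or rationalize to convert ∞-∞ to 0/0 form:
  lim(x→∞) √(x² + 4x + 6) - x = 2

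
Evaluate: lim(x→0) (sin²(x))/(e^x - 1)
This is a 0/0 indeterminate form.

Apply L'Hôpital's rule: differentiate numerator and denominator separately.
  f(x) = sin(x)^2   ⇒   f'(x) = 2·sin(x)·cos(x)
  g(x) = e^(x) - 1   ⇒   g'(x) = e^(x)
  lim(x→0) f'(x)/g'(x) = lim(x→0) (2·sin(x)·cos(x))/(e^(x))
  = 0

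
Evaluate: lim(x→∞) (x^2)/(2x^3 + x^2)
This is an ∞/∞ indeterminate form.

Apply L'Hôpital's rule: differentiate numerator and denominator separately.
  f(x) = x^2   ⇒   f'(x) = 2·x
  g(x) = 2·x^3 + x^2   ⇒   g'(x) = 6·x^2 + 2·x
  lim(x→∞) f'(x)/g'(x) = lim(x→∞) (2·x)/(6·x^2 + 2·x)
  = 0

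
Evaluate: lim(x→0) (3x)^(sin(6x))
This is an exponential indeterminate form.

For exponential indeterminate forms, take the natural log:
  Let L = lim(x→0) (3x)^(sin(6x))
  Then ln(L) = lim(x→0) [exponent × ln(base)]
  Evaluate using L'Hôpital or standard limits, then exponentiate.
  L = 1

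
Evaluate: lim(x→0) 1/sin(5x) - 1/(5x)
This is an ∞-∞ indeterminate form.

Combine fractions or rationalize to convert ∞-∞ to 0/0 form:
  lim(x→0) 1/sin(5x) - 1/(5x) = 0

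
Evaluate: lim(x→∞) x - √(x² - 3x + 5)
This is an ∞-∞ indeterminate form.

Combine fractions or rationalize to convert ∞-∞ to 0/0 form:
  lim(x→∞) x - √(x² - 3x + 5) = 3/2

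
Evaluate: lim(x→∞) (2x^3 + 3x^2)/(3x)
This is an ∞/∞ indeterminate form.

Apply L'Hôpital's rule: differentiate numerator and denominator separately.
  f(x) = 2·x^3 + 3·x^2   ⇒   f'(x) = 6·x^2 + 6·x
  g(x) = 3·x   ⇒   g'(x) = 3
  lim(x→∞) f'(x)/g'(x) = lim(x→∞) (6·x^2 + 6·x)/(3)
  = ∞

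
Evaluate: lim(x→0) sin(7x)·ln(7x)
This is a 0·∞ indeterminate form.

Rewrite 0·∞ as a quotient (0/0 or ∞/∞ form), then apply L'Hôpital's rule:
  lim(x→0) sin(7x)·ln(7x) = 0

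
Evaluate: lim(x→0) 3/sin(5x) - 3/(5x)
This is an ∞-∞ indeterminate form.

Combine fractions or rationalize to convert ∞-∞ to 0/0 form:
  lim(x→0) 3/sin(5x) - 3/(5x) = 0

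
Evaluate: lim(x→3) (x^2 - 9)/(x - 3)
This is a standard limit.

Factor or rationalize the expression:
  lim(x→3) (x^2 - 9)/(x - 3) = 6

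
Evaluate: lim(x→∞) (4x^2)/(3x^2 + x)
This is an ∞/∞ indeterminate form.

Apply L'Hôpital's rule: differentiate numerator and denominator separately.
  f(x) = 4·x^2   ⇒   f'(x) = 8·x
  g(x) = 3·x^2 + x   ⇒   g'(x) = 6·x + 1
  lim(x→∞) f'(x)/g'(x) = lim(x→∞) (8·x)/(6·x + 1)
  = 4/3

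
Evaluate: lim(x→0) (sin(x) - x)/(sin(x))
This is a 0/0 indeterminate form.

Apply L'Hôpital's rule: differentiate numerator and denominator separately.
  f(x) = -x + sin(x)   ⇒   f'(x) = cos(x) - 1
  g(x) = sin(x)   ⇒   g'(x) = cos(x)
  lim(x→0) f'(x)/g'(x) = lim(x→0) (cos(x) - 1)/(cos(x))
  = 0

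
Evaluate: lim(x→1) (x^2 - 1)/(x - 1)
This is a standard limit.

Factor or rationalize the expression:
  lim(x→1) (x^2 - 1)/(x - 1) = 2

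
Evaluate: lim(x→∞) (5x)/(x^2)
This is an ∞/∞ indeterminate form.

Apply L'Hôpital's rule: differentiate numerator and denominator separately.
  f(x) = 5·x   ⇒   f'(x) = 5
  g(x) = x^2   ⇒   g'(x) = 2·x
  lim(x→∞) f'(x)/g'(x) = lim(x→∞) (5)/(2·x)
  = 0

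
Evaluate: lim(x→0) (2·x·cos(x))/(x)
This is a 0/0 indeterminate form.

Apply L'Hôpital's rule: differentiate numerator and denominator separately.
  f(x) = 2·x·cos(x)   ⇒   f'(x) = -2·x·sin(x) + 2·cos(x)
  g(x) = x   ⇒   g'(x) = 1
  lim(x→0) f'(x)/g'(x) = lim(x→0) (-2·x·sin(x) + 2·cos(x))/(1)
  = 2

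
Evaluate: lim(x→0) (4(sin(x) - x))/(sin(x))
This is a 0/0 indeterminate form.

Apply L'Hôpital's rule: differentiate numerator and denominator separately.
  f(x) = -4·x + 4·sin(x)   ⇒   f'(x) = 4·cos(x) - 4
  g(x) = sin(x)   ⇒   g'(x) = cos(x)
  lim(x→0) f'(x)/g'(x) = lim(x→0) (4·cos(x) - 4)/(cos(x))
  = 0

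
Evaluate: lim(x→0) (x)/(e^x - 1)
This is a 0/0 indeterminate form.

Apply L'Hôpital's rule: differentiate numerator and denominator separately.
  f(x) = x   ⇒   f'(x) = 1
  g(x) = e^(x) - 1   ⇒   g'(x) = e^(x)
  lim(x→0) f'(x)/g'(x) = lim(x→0) (1)/(e^(x))
  = 1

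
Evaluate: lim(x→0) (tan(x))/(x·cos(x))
This is a 0/0 indeterminate form.

Apply L'Hôpital's rule: differentiate numerator and denominator separately.
  f(x) = tan(x)   ⇒   f'(x) = tan(x)^2 + 1
  g(x) = x·cos(x)   ⇒   g'(x) = -x·sin(x) + cos(x)
  lim(x→0) f'(x)/g'(x) = lim(x→0) (tan(x)^2 + 1)/(-x·sin(x) + cos(x))
  = 1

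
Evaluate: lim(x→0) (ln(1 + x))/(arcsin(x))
This is a 0/0 indeterminate form.

Apply L'Hôpital's rule: differentiate numerator and denominator separately.
  f(x) = ln(x + 1)   ⇒   f'(x) = 1/(x + 1)
  g(x) = asin(x)   ⇒   g'(x) = 1/sqrt(1 - x^2)
  lim(x→0) f'(x)/g'(x) = lim(x→0) (1/(x + 1))/(1/sqrt(1 - x^2))
  = 1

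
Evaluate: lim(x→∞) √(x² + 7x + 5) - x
This is an ∞-∞ indeterminate form.

Combine fractions or rationalize to convert ∞-∞ to 0/0 form:
  lim(x→∞) √(x² + 7x + 5) - x = 7/2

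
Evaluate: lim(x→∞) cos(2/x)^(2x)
This is an exponential indeterminate form.

For exponential indeterminate forms, take the natural log:
  Let L = lim(x→∞) cos(2/x)^(2x)
  Then ln(L) = lim(x→∞) [exponent × ln(base)]
  Evaluate using L'Hôpital or standard limits, then exponentiate.
  L = 1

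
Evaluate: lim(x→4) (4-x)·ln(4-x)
This is a 0·∞ indeterminate form.

Rewrite 0·∞ as a quotient (0/0 or ∞/∞ form), then apply L'Hôpital's rule:
  lim(x→4) (4-x)·ln(4-x) = 0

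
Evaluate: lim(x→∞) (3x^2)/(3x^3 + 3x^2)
This is an ∞/∞ indeterminate form.

Apply L'Hôpital's rule: differentiate numerator and denominator separately.
  f(x) = 3·x^2   ⇒   f'(x) = 6·x
  g(x) = 3·x^3 + 3·x^2   ⇒   g'(x) = 9·x^2 + 6·x
  lim(x→∞) f'(x)/g'(x) = lim(x→∞) (6·x)/(9·x^2 + 6·x)
  = 0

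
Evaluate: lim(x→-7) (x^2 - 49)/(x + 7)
This is a standard limit.

Factor or rationalize the expression:
  lim(x→-7) (x^2 - 49)/(x + 7) = -14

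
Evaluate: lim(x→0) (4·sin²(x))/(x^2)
This is a 0/0 indeterminate form.

Apply L'Hôpital's rule: differentiate numerator and denominator separately.
  f(x) = 4·sin(x)^2   ⇒   f'(x) = 8·sin(x)·cos(x)
  g(x) = x^2   ⇒   g'(x) = 2·x
  lim(x→0) f'(x)/g'(x) = lim(x→0) (8·sin(x)·cos(x))/(2·x)
  = 4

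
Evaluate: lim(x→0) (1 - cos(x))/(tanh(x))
This is a 0/0 indeterminate form.

Apply L'Hôpital's rule: differentiate numerator and denominator separately.
  f(x) = 1 - cos(x)   ⇒   f'(x) = sin(x)
  g(x) = tanh(x)   ⇒   g'(x) = 1 - tanh(x)^2
  lim(x→0) f'(x)/g'(x) = lim(x→0) (sin(x))/(1 - tanh(x)^2)
  = 0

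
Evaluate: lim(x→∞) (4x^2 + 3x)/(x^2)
This is an ∞/∞ indeterminate form.

Apply L'Hôpital's rule: differentiate numerator and denominator separately.
  f(x) = 4·x^2 + 3·x   ⇒   f'(x) = 8·x + 3
  g(x) = x^2   ⇒   g'(x) = 2·x
  lim(x→∞) f'(x)/g'(x) = lim(x→∞) (8·x + 3)/(2·x)
  = 4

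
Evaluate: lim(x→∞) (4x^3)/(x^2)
This is an ∞/∞ indeterminate form.

Apply L'Hôpital's rule: differentiate numerator and denominator separately.
  f(x) = 4·x^3   ⇒   f'(x) = 12·x^2
  g(x) = x^2   ⇒   g'(x) = 2·x
  lim(x→∞) f'(x)/g'(x) = lim(x→∞) (12·x^2)/(2·x)
  = ∞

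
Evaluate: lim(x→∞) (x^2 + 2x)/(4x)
This is an ∞/∞ indeterminate form.

Apply L'Hôpital's rule: differentiate numerator and denominator separately.
  f(x) = x^2 + 2·x   ⇒   f'(x) = 2·x + 2
  g(x) = 4·x   ⇒   g'(x) = 4
  lim(x→∞) f'(x)/g'(x) = lim(x→∞) (2·x + 2)/(4)
  = ∞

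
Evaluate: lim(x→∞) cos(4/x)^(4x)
This is an exponential indeterminate form.

For exponential indeterminate forms, take the natural log:
  Let L = lim(x→∞) cos(4/x)^(4x)
  Then ln(L) = lim(x→∞) [exponent × ln(base)]
  Evaluate using L'Hôpital or standard limits, then exponentiate.
  L = 1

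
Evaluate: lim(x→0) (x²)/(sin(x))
This is a 0/0 indeterminate form.

Apply L'Hôpital's rule: differentiate numerator and denominator separately.
  f(x) = x^2   ⇒   f'(x) = 2·x
  g(x) = sin(x)   ⇒   g'(x) = cos(x)
  lim(x→0) f'(x)/g'(x) = lim(x→0) (2·x)/(cos(x))
  = 0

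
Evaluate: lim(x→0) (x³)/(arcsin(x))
This is a 0/0 indeterminate form.

Apply L'Hôpital's rule: differentiate numerator and denominator separately.
  f(x) = x^3   ⇒   f'(x) = 3·x^2
  g(x) = asin(x)   ⇒   g'(x) = 1/sqrt(1 - x^2)
  lim(x→0) f'(x)/g'(x) = lim(x→0) (3·x^2)/(1/sqrt(1 - x^2))
  = 0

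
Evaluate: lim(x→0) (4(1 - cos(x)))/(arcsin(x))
This is a 0/0 indeterminate form.

Apply L'Hôpital's rule: differentiate numerator and denominator separately.
  f(x) = 4 - 4·cos(x)   ⇒   f'(x) = 4·sin(x)
  g(x) = asin(x)   ⇒   g'(x) = 1/sqrt(1 - x^2)
  lim(x→0) f'(x)/g'(x) = lim(x→0) (4·sin(x))/(1/sqrt(1 - x^2))
  = 0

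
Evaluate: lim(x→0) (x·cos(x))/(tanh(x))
This is a 0/0 indeterminate form.

Apply L'Hôpital's rule: differentiate numerator and denominator separately.
  f(x) = x·cos(x)   ⇒   f'(x) = -x·sin(x) + cos(x)
  g(x) = tanh(x)   ⇒   g'(x) = 1 - tanh(x)^2
  lim(x→0) f'(x)/g'(x) = lim(x→0) (-x·sin(x) + cos(x))/(1 - tanh(x)^2)
  = 1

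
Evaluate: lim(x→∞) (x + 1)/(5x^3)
This is an ∞/∞ indeterminate form.

Apply L'Hôpital's rule: differentiate numerator and denominator separately.
  f(x) = x + 1   ⇒   f'(x) = 1
  g(x) = 5·x^3   ⇒   g'(x) = 15·x^2
  lim(x→∞) f'(x)/g'(x) = lim(x→∞) (1)/(15·x^2)
  = 0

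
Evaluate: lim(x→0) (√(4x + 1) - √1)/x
This is a standard limit.

Factor or rationalize the expression:
  lim(x→0) (√(4x + 1) - √1)/x = 2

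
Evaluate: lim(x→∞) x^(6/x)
This is an exponential indeterminate form.

For exponential indeterminate forms, take the natural log:
  Let L = lim(x→∞) x^(6/x)
  Then ln(L) = lim(x→∞) [exponent × ln(base)]
  Evaluate using L'Hôpital or standard limits, then exponentiate.
  L = 1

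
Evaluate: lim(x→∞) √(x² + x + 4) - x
This is an ∞-∞ indeterminate form.

Combine fractions or rationalize to convert ∞-∞ to 0/0 form:
  lim(x→∞) √(x² + x + 4) - x = 1/2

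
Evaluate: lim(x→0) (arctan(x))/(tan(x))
This is a 0/0 indeterminate form.

Apply L'Hôpital's rule: differentiate numerator and denominator separately.
  f(x) = atan(x)   ⇒   f'(x) = 1/(x^2 + 1)
  g(x) = tan(x)   ⇒   g'(x) = tan(x)^2 + 1
  lim(x→0) f'(x)/g'(x) = lim(x→0) (1/(x^2 + 1))/(tan(x)^2 + 1)
  = 1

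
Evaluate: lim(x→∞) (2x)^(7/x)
This is an exponential indeterminate form.

For exponential indeterminate forms, take the natural log:
  Let L = lim(x→∞) (2x)^(7/x)
  Then ln(L) = lim(x→∞) [exponent × ln(base)]
  Evaluate using L'Hôpital or standard limits, then exponentiate.
  L = 1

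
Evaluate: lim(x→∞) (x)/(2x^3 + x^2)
This is an ∞/∞ indeterminate form.

Apply L'Hôpital's rule: differentiate numerator and denominator separately.
  f(x) = x   ⇒   f'(x) = 1
  g(x) = 2·x^3 + x^2   ⇒   g'(x) = 6·x^2 + 2·x
  lim(x→∞) f'(x)/g'(x) = lim(x→∞) (1)/(6·x^2 + 2·x)
  = 0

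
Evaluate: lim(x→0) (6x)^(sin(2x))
This is an exponential indeterminate form.

For exponential indeterminate forms, take the natural log:
  Let L = lim(x→0) (6x)^(sin(2x))
  Then ln(L) = lim(x→0) [exponent × ln(base)]
  Evaluate using L'Hôpital or standard limits, then exponentiate.
  L = 1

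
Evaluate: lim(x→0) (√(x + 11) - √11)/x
This is a standard limit.

Factor or rationalize the expression:
  lim(x→0) (√(x + 11) - √11)/x = sqrt(11)/22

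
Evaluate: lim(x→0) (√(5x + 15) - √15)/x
This is a standard limit.

Factor or rationalize the expression:
  lim(x→0) (√(5x + 15) - √15)/x = sqrt(15)/6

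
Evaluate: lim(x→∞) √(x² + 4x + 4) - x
This is an ∞-∞ indeterminate form.

Combine fractions or rationalize to convert ∞-∞ to 0/0 form:
  lim(x→∞) √(x² + 4x + 4) - x = 2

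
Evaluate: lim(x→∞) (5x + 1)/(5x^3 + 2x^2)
This is an ∞/∞ indeterminate form.

Apply L'Hôpital's rule: differentiate numerator and denominator separately.
  f(x) = 5·x + 1   ⇒   f'(x) = 5
  g(x) = 5·x^3 + 2·x^2   ⇒   g'(x) = 15·x^2 + 4·x
  lim(x→∞) f'(x)/g'(x) = lim(x→∞) (5)/(15·x^2 + 4·x)
  = 0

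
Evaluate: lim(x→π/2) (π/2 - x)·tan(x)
This is a 0·∞ indeterminate form.

Rewrite 0·∞ as a quotient (0/0 or ∞/∞ form), then apply L'Hôpital's rule:
  lim(x→π/2) (π/2 - x)·tan(x) = 1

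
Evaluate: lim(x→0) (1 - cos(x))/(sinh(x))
This is a 0/0 indeterminate form.

Apply L'Hôpital's rule: differentiate numerator and denominator separately.
  f(x) = 1 - cos(x)   ⇒   f'(x) = sin(x)
  g(x) = sinh(x)   ⇒   g'(x) = cosh(x)
  lim(x→0) f'(x)/g'(x) = lim(x→0) (sin(x))/(cosh(x))
  = 0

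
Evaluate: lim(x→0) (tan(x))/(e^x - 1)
This is a 0/0 indeterminate form.

Apply L'Hôpital's rule: differentiate numerator and denominator separately.
  f(x) = tan(x)   ⇒   f'(x) = tan(x)^2 + 1
  g(x) = e^(x) - 1   ⇒   g'(x) = e^(x)
  lim(x→0) f'(x)/g'(x) = lim(x→0) (tan(x)^2 + 1)/(e^(x))
  = 1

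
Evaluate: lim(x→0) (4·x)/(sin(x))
This is a 0/0 indeterminate form.

Apply L'Hôpital's rule: differentiate numerator and denominator separately.
  f(x) = 4·x   ⇒   f'(x) = 4
  g(x) = sin(x)   ⇒   g'(x) = cos(x)
  lim(x→0) f'(x)/g'(x) = lim(x→0) (4)/(cos(x))
  = 4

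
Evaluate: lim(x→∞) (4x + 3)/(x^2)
This is an ∞/∞ indeterminate form.

Apply L'Hôpital's rule: differentiate numerator and denominator separately.
  f(x) = 4·x + 3   ⇒   f'(x) = 4
  g(x) = x^2   ⇒   g'(x) = 2·x
  lim(x→∞) f'(x)/g'(x) = lim(x→∞) (4)/(2·x)
  = 0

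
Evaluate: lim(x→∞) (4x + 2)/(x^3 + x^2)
This is an ∞/∞ indeterminate form.

Apply L'Hôpital's rule: differentiate numerator and denominator separately.
  f(x) = 4·x + 2   ⇒   f'(x) = 4
  g(x) = x^3 + x^2   ⇒   g'(x) = 3·x^2 + 2·x
  lim(x→∞) f'(x)/g'(x) = lim(x→∞) (4)/(3·x^2 + 2·x)
  = 0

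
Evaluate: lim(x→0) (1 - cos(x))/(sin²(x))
This is a 0/0 indeterminate form.

Apply L'Hôpital's rule: differentiate numerator and denominator separately.
  f(x) = 1 - cos(x)   ⇒   f'(x) = sin(x)
  g(x) = sin(x)^2   ⇒   g'(x) = 2·sin(x)·cos(x)
  lim(x→0) f'(x)/g'(x) = lim(x→0) (sin(x))/(2·sin(x)·cos(x))
  = 1/2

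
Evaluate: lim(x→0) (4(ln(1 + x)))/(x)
This is a 0/0 indeterminate form.

Apply L'Hôpital's rule: differentiate numerator and denominator separately.
  f(x) = 4·ln(x + 1)   ⇒   f'(x) = 4/(x + 1)
  g(x) = x   ⇒   g'(x) = 1
  lim(x→0) f'(x)/g'(x) = lim(x→0) (4/(x + 1))/(1)
  = 4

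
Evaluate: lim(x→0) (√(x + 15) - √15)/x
This is a standard limit.

Factor or rationalize the expression:
  lim(x→0) (√(x + 15) - √15)/x = sqrt(15)/30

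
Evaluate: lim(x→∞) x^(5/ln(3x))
This is an exponential indeterminate form.

For exponential indeterminate forms, take the natural log:
  Let L = lim(x→∞) x^(5/ln(3x))
  Then ln(L) = lim(x→∞) [exponent × ln(base)]
  Evaluate using L'Hôpital or standard limits, then exponentiate.
  L = e^(5)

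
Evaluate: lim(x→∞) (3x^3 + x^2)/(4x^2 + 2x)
This is an ∞/∞ indeterminate form.

Apply L'Hôpital's rule: differentiate numerator and denominator separately.
  f(x) = 3·x^3 + x^2   ⇒   f'(x) = 9·x^2 + 2·x
  g(x) = 4·x^2 + 2·x   ⇒   g'(x) = 8·x + 2
  lim(x→∞) f'(x)/g'(x) = lim(x→∞) (9·x^2 + 2·x)/(8·x + 2)
  = ∞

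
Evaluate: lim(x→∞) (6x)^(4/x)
This is an exponential indeterminate form.

For exponential indeterminate forms, take the natural log:
  Let L = lim(x→∞) (6x)^(4/x)
  Then ln(L) = lim(x→∞) [exponent × ln(base)]
  Evaluate using L'Hôpital or standard limits, then exponentiate.
  L = 1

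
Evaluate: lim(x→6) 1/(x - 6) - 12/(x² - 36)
This is an ∞-∞ indeterminate form.

Combine fractions or rationalize to convert ∞-∞ to 0/0 form:
  lim(x→6) 1/(x - 6) - 12/(x² - 36) = 1/12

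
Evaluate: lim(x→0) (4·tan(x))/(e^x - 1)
This is a 0/0 indeterminate form.

Apply L'Hôpital's rule: differentiate numerator and denominator separately.
  f(x) = 4·tan(x)   ⇒   f'(x) = 4·tan(x)^2 + 4
  g(x) = e^(x) - 1   ⇒   g'(x) = e^(x)
  lim(x→0) f'(x)/g'(x) = lim(x→0) (4·tan(x)^2 + 4)/(e^(x))
  = 4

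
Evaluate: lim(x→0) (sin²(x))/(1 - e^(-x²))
This is a 0/0 indeterminate form.

Apply L'Hôpital's rule: differentiate numerator and denominator separately.
  f(x) = sin(x)^2   ⇒   f'(x) = 2·sin(x)·cos(x)
  g(x) = 1 - e^(-x^2)   ⇒   g'(x) = 2·x·e^(-x^2)
  lim(x→0) f'(x)/g'(x) = lim(x→0) (2·sin(x)·cos(x))/(2·x·e^(-x^2))
  = 1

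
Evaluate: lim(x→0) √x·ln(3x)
This is a 0·∞ indeterminate form.

Rewrite 0·∞ as a quotient (0/0 or ∞/∞ form), then apply L'Hôpital's rule:
  lim(x→0) √x·ln(3x) = 0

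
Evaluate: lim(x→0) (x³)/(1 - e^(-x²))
This is a 0/0 indeterminate form.

Apply L'Hôpital's rule: differentiate numerator and denominator separately.
  f(x) = x^3   ⇒   f'(x) = 3·x^2
  g(x) = 1 - e^(-x^2)   ⇒   g'(x) = 2·x·e^(-x^2)
  lim(x→0) f'(x)/g'(x) = lim(x→0) (3·x^2)/(2·x·e^(-x^2))
  = 0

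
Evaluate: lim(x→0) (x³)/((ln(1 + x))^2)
This is a 0/0 indeterminate form.

Apply L'Hôpital's rule: differentiate numerator and denominator separately.
  f(x) = x^3   ⇒   f'(x) = 3·x^2
  g(x) = ln(x + 1)^2   ⇒   g'(x) = 2·ln(x + 1)/(x + 1)
  lim(x→0) f'(x)/g'(x) = lim(x→0) (3·x^2)/(2·ln(x + 1)/(x + 1))
  = 0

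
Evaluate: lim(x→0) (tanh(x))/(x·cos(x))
This is a 0/0 indeterminate form.

Apply L'Hôpital's rule: differentiate numerator and denominator separately.
  f(x) = tanh(x)   ⇒   f'(x) = 1 - tanh(x)^2
  g(x) = x·cos(x)   ⇒   g'(x) = -x·sin(x) + cos(x)
  lim(x→0) f'(x)/g'(x) = lim(x→0) (1 - tanh(x)^2)/(-x·sin(x) + cos(x))
  = 1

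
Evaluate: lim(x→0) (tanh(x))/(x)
This is a 0/0 indeterminate form.

Apply L'Hôpital's rule: differentiate numerator and denominator separately.
  f(x) = tanh(x)   ⇒   f'(x) = 1 - tanh(x)^2
  g(x) = x   ⇒   g'(x) = 1
  lim(x→0) f'(x)/g'(x) = lim(x→0) (1 - tanh(x)^2)/(1)
  = 1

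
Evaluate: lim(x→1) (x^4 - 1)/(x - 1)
This is a standard limit.

Factor or rationalize the expression:
  lim(x→1) (x^4 - 1)/(x - 1) = 4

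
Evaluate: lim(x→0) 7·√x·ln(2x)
This is a 0·∞ indeterminate form.

Rewrite 0·∞ as a quotient (0/0 or ∞/∞ form), then apply L'Hôpital's rule:
  lim(x→0) 7·√x·ln(2x) = 0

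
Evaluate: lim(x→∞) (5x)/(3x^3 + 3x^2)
This is an ∞/∞ indeterminate form.

Apply L'Hôpital's rule: differentiate numerator and denominator separately.
  f(x) = 5·x   ⇒   f'(x) = 5
  g(x) = 3·x^3 + 3·x^2   ⇒   g'(x) = 9·x^2 + 6·x
  lim(x→∞) f'(x)/g'(x) = lim(x→∞) (5)/(9·x^2 + 6·x)
  = 0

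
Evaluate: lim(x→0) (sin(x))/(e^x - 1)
This is a 0/0 indeterminate form.

Apply L'Hôpital's rule: differentiate numerator and denominator separately.
  f(x) = sin(x)   ⇒   f'(x) = cos(x)
  g(x) = e^(x) - 1   ⇒   g'(x) = e^(x)
  lim(x→0) f'(x)/g'(x) = lim(x→0) (cos(x))/(e^(x))
  = 1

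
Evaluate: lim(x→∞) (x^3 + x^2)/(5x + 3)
This is an ∞/∞ indeterminate form.

Apply L'Hôpital's rule: differentiate numerator and denominator separately.
  f(x) = x^3 + x^2   ⇒   f'(x) = 3·x^2 + 2·x
  g(x) = 5·x + 3   ⇒   g'(x) = 5
  lim(x→∞) f'(x)/g'(x) = lim(x→∞) (3·x^2 + 2·x)/(5)
  = ∞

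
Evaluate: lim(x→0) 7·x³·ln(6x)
This is a 0·∞ indeterminate form.

Rewrite 0·∞ as a quotient (0/0 or ∞/∞ form), then apply L'Hôpital's rule:
  lim(x→0) 7·x³·ln(6x) = 0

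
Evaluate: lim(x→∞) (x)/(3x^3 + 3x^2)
This is an ∞/∞ indeterminate form.

Apply L'Hôpital's rule: differentiate numerator and denominator separately.
  f(x) = x   ⇒   f'(x) = 1
  g(x) = 3·x^3 + 3·x^2   ⇒   g'(x) = 9·x^2 + 6·x
  lim(x→∞) f'(x)/g'(x) = lim(x→∞) (1)/(9·x^2 + 6·x)
  = 0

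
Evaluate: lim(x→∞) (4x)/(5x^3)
This is an ∞/∞ indeterminate form.

Apply L'Hôpital's rule: differentiate numerator and denominator separately.
  f(x) = 4·x   ⇒   f'(x) = 4
  g(x) = 5·x^3   ⇒   g'(x) = 15·x^2
  lim(x→∞) f'(x)/g'(x) = lim(x→∞) (4)/(15·x^2)
  = 0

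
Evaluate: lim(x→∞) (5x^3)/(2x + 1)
This is an ∞/∞ indeterminate form.

Apply L'Hôpital's rule: differentiate numerator and denominator separately.
  f(x) = 5·x^3   ⇒   f'(x) = 15·x^2
  g(x) = 2·x + 1   ⇒   g'(x) = 2
  lim(x→∞) f'(x)/g'(x) = lim(x→∞) (15·x^2)/(2)
  = ∞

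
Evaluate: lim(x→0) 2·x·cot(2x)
This is a 0·∞ indeterminate form.

Rewrite 0·∞ as a quotient (0/0 or ∞/∞ form), then apply L'Hôpital's rule:
  lim(x→0) 2·x·cot(2x) = 1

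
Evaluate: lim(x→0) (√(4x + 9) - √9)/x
This is a standard limit.

Factor or rationalize the expression:
  lim(x→0) (√(4x + 9) - √9)/x = 2/3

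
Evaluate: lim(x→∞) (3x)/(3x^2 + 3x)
This is an ∞/∞ indeterminate form.

Apply L'Hôpital's rule: differentiate numerator and denominator separately.
  f(x) = 3·x   ⇒   f'(x) = 3
  g(x) = 3·x^2 + 3·x   ⇒   g'(x) = 6·x + 3
  lim(x→∞) f'(x)/g'(x) = lim(x→∞) (3)/(6·x + 3)
  = 0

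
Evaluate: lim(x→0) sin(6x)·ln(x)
This is a 0·∞ indeterminate form.

Rewrite 0·∞ as a quotient (0/0 or ∞/∞ form), then apply L'Hôpital's rule:
  lim(x→0) sin(6x)·ln(x) = 0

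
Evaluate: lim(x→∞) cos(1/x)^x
This is an exponential indeterminate form.

For exponential indeterminate forms, take the natural log:
  Let L = lim(x→∞) cos(1/x)^x
  Then ln(L) = lim(x→∞) [exponent × ln(base)]
  Evaluate using L'Hôpital or standard limits, then exponentiate.
  L = 1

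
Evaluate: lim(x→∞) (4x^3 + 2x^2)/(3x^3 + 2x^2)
This is an ∞/∞ indeterminate form.

Apply L'Hôpital's rule: differentiate numerator and denominator separately.
  f(x) = 4·x^3 + 2·x^2   ⇒   f'(x) = 12·x^2 + 4·x
  g(x) = 3·x^3 + 2·x^2   ⇒   g'(x) = 9·x^2 + 4·x
  lim(x→∞) f'(x)/g'(x) = lim(x→∞) (12·x^2 + 4·x)/(9·x^2 + 4·x)
  = 4/3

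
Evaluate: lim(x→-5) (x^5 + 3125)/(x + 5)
This is a standard limit.

Factor or rationalize the expression:
  lim(x→-5) (x^5 + 3125)/(x + 5) = 3125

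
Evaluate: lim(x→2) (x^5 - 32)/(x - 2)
This is a standard limit.

Factor or rationalize the expression:
  lim(x→2) (x^5 - 32)/(x - 2) = 80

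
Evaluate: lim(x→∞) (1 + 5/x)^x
This is an exponential indeterminate form.

For exponential indeterminate forms, take the natural log:
  Let L = lim(x→∞) (1 + 5/x)^x
  Then ln(L) = lim(x→∞) [exponent × ln(base)]
  Evaluate using L'Hôpital or standard limits, then exponentiate.
  L = e^(5)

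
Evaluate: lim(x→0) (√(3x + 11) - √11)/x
This is a standard limit.

Factor or rationalize the expression:
  lim(x→0) (√(3x + 11) - √11)/x = 3·sqrt(11)/22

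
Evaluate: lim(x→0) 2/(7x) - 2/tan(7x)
This is an ∞-∞ indeterminate form.

Combine fractions or rationalize to convert ∞-∞ to 0/0 form:
  lim(x→0) 2/(7x) - 2/tan(7x) = 0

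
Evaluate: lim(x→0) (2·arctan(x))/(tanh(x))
This is a 0/0 indeterminate form.

Apply L'Hôpital's rule: differentiate numerator and denominator separately.
  f(x) = 2·atan(x)   ⇒   f'(x) = 2/(x^2 + 1)
  g(x) = tanh(x)   ⇒   g'(x) = 1 - tanh(x)^2
  lim(x→0) f'(x)/g'(x) = lim(x→0) (2/(x^2 + 1))/(1 - tanh(x)^2)
  = 2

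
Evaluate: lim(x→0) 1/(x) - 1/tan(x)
This is an ∞-∞ indeterminate form.

Combine fractions or rationalize to convert ∞-∞ to 0/0 form:
  lim(x→0) 1/(x) - 1/tan(x) = 0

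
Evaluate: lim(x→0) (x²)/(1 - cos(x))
This is a 0/0 indeterminate form.

Apply L'Hôpital's rule: differentiate numerator and denominator separately.
  f(x) = x^2   ⇒   f'(x) = 2·x
  g(x) = 1 - cos(x)   ⇒   g'(x) = sin(x)
  lim(x→0) f'(x)/g'(x) = lim(x→0) (2·x)/(sin(x))
  = 2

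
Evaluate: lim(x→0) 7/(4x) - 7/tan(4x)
This is an ∞-∞ indeterminate form.

Combine fractions or rationalize to convert ∞-∞ to 0/0 form:
  lim(x→0) 7/(4x) - 7/tan(4x) = 0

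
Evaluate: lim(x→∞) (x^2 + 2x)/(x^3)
This is an ∞/∞ indeterminate form.

Apply L'Hôpital's rule: differentiate numerator and denominator separately.
  f(x) = x^2 + 2·x   ⇒   f'(x) = 2·x + 2
  g(x) = x^3   ⇒   g'(x) = 3·x^2
  lim(x→∞) f'(x)/g'(x) = lim(x→∞) (2·x + 2)/(3·x^2)
  = 0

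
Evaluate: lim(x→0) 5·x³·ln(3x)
This is a 0·∞ indeterminate form.

Rewrite 0·∞ as a quotient (0/0 or ∞/∞ form), then apply L'Hôpital's rule:
  lim(x→0) 5·x³·ln(3x) = 0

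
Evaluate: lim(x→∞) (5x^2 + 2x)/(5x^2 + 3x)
This is an ∞/∞ indeterminate form.

Apply L'Hôpital's rule: differentiate numerator and denominator separately.
  f(x) = 5·x^2 + 2·x   ⇒   f'(x) = 10·x + 2
  g(x) = 5·x^2 + 3·x   ⇒   g'(x) = 10·x + 3
  lim(x→∞) f'(x)/g'(x) = lim(x→∞) (10·x + 2)/(10·x + 3)
  = 1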